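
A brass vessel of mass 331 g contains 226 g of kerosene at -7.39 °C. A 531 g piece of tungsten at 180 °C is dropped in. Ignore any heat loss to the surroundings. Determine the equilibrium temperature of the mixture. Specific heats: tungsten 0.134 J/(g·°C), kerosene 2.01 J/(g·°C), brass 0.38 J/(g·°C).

Let T be the final temperature. ΣQ_i = 0:
531·0.134·(T − 180) + 226·2.01·(T − (-7.39)) + 331·0.38·(T − (-7.39)) = 0
(71.15 + 454.26 + 125.78) T = 71.15·180 + 454.26·(-7.39) + 125.78·(-7.39)
T = 8521.2/651.19 ≈ 13.09 °C

T_f ≈ 13.1 °C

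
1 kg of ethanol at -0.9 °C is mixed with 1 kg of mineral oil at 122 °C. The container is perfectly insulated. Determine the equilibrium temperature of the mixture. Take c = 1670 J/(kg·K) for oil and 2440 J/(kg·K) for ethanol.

Set heat shed by the hot body equal to heat absorbed by the cold body:
1·1670·(122 − T) = 1·2440·(T − (-0.9))
1670(122 − T) = 2440(T − (-0.9))
4110 T = 201544  ⇒  T ≈ 49.04 °C

T_f ≈ 49.0 °C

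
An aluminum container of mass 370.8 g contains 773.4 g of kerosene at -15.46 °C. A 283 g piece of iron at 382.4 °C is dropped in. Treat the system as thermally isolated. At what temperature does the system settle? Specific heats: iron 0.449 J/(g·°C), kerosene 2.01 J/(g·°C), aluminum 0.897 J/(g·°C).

Conservation of energy gives ΣQ = 0:
283×0.449×(T − 382.4) + 773.4×2.01×(T − (-15.46)) + 370.8×0.897×(T − (-15.46)) = 0
(127.07 + 1554.5 + 332.61) T = 127.07×382.4 + 1554.5×(-15.46) + 332.61×(-15.46)
T = 19415/2014.2 ≈ 9.64 °C

T_f ≈ 9.6 °C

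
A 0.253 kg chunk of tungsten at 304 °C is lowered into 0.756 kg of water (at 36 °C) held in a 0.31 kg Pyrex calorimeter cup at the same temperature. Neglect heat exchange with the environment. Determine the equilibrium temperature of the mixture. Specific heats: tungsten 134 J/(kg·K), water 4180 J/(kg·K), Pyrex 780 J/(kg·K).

With ΣQ=0 the equilibrium temperature is the m·c-weighted mean:
T_f = (33.9*304 + 3160.1*36 + 241.8*36) / (33.9 + 3160.1 + 241.8)
    = 132774 / 3435.8 ≈ 38.64 °C

T_f ≈ 38.6 °C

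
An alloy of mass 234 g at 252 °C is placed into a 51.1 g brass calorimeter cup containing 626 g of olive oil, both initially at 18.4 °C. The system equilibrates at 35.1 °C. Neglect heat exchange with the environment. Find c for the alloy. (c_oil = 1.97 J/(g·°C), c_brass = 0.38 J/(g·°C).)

Setting the total heat transfer to zero:
234·c·(35.1 − 252) + 626·1.97·(35.1 − 18.4) + 51.1·0.38·(35.1 − 18.4) = 0
-50755 c = -20919
c = -20919/-50755 ≈ 0.4122 J/(g·°C)

c ≈ 0.412 J/(g·°C)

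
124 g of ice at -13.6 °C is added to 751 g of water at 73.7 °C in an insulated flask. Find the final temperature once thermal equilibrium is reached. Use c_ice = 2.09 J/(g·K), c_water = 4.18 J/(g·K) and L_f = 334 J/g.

T_f ≈ 51.0 °C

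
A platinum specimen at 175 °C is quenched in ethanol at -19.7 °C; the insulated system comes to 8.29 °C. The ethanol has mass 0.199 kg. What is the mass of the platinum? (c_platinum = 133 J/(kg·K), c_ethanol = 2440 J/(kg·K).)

Energy conservation, ΣQ = 0:
m·133·(8.29 − 175) + 0.199·2440·(8.29 − (-19.7)) = 0
-22172 m = -13591
m = -13591/-22172 ≈ 0.613 kg

m ≈ 0.613 kg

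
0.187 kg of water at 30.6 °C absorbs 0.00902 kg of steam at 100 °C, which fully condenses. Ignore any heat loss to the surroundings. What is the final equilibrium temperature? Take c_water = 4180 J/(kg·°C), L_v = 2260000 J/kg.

T_f ≈ 58.7 °C

Net heat exchanged in the isolated system is zero:
latent heat released on condensation: 0.00902·2260000 = 20385
  condensate cools 100→T: 0.00902·4180·(T − 100) = 37.7(T − 100)
  water warms: 0.187·4180·(T − 30.6) = 781.66(T − 30.6)
819.36 T = 20385 + 3770.4 + 23919 = 48074
T ≈ 58.67 °C, under the boiling point, so the assumption holds.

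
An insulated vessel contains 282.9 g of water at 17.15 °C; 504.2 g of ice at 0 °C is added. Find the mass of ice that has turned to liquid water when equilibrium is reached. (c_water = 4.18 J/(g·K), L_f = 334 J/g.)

Cooling the water to 0 °C releases 282.9·4.18·17.15 = 20280 J.
Fully melting the ice requires m_ice L_f = 504.2·334 = 168403 J.
20280 J < 168403 J, so only part of the ice melts and the system sits at 0 °C.
m_melt = 20280 / L_f = 60.72 g.

m_melted ≈ 60.7 g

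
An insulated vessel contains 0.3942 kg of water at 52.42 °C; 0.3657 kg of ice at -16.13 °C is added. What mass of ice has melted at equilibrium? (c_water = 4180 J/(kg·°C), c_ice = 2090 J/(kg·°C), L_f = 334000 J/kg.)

m_melted ≈ 0.222 kg

Cooling the water to 0 °C releases 0.3942·4180·52.42 = 86375 J.
Of that, 0.3657·2090·16.13 = 12328 J goes to bring the ice to 0 °C, leaving 74047 J.
Fully melting the ice requires m_ice L_f = 0.3657·334000 = 122144 J.
74047 J < 122144 J, so only part of the ice melts and the system sits at 0 °C.
Mass melted = 74047/334000 ≈ 0.2217 kg.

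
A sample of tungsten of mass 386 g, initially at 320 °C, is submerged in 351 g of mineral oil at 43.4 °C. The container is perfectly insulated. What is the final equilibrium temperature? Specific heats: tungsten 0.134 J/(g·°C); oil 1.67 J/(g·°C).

Setting the total heat transfer to zero:
386×0.134×(T − 320) + 351×1.67×(T − 43.4) = 0
51.72(T − 320) + 586.17(T − 43.4) = 0
637.89 T = 41991
T ≈ 65.83 °C

T_f ≈ 65.8 °C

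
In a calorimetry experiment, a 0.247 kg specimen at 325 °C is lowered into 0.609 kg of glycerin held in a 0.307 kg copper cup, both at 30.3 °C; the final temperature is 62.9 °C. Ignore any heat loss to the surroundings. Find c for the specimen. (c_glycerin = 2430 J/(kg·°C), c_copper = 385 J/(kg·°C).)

c ≈ 805 J/(kg·°C)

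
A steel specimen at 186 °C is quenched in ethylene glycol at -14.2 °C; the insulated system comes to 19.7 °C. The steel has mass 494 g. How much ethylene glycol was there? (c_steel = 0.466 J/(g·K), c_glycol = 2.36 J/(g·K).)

|Q_steel| = |Q_glycol|:
494×0.466×(186 − 19.7) = m×2.36×(19.7 − (-14.2))
80 m = 38283  ⇒  m ≈ 478.5 g

m ≈ 479 g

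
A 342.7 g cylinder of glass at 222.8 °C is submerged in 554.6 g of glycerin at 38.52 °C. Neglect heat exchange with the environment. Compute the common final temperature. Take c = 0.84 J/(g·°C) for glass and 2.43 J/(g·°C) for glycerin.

Taking heat into each body as positive, Σ m c ΔT = 0:
342.7*0.84*(T − 222.8) + 554.6*2.43*(T − 38.52) = 0
287.87(T − 222.8) + 1347.7(T − 38.52) = 0
1635.5 T = 116050
T = 116050/1635.5 ≈ 70.95 °C

T_f ≈ 71.0 °C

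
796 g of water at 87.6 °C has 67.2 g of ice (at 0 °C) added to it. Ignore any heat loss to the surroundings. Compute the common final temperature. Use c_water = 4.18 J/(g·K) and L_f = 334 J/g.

T_f ≈ 74.6 °C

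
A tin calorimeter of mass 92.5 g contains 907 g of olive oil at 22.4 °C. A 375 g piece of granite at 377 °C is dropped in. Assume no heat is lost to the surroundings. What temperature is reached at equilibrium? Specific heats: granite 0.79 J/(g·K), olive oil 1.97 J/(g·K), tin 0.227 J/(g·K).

Setting the total heat transfer to zero:
375·0.79·(T − 377) + 907·1.97·(T − 22.4) + 92.5·0.227·(T − 22.4) = 0
296.25(T − 377) + 1786.8(T − 22.4) + 21(T − 22.4) = 0
(296.25 + 1786.8 + 21) T = 296.25·377 + 1786.8·22.4 + 21·22.4
T = 152181 / 2104 = 72.3 °C

T_f ≈ 72.3 °C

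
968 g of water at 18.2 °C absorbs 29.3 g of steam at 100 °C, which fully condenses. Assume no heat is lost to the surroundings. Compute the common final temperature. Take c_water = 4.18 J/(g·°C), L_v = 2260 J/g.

T_f ≈ 36.5 °C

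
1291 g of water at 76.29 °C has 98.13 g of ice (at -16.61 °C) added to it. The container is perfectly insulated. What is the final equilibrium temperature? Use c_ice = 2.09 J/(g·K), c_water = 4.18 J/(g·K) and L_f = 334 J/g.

T_f ≈ 64.7 °C

Taking heat into each body as positive, Σ m c ΔT = 0:
ice -16.61→0 °C: 98.13×2.09×16.61 = 3406.6; latent heat to melt: 98.13×334 = 32775; warm the meltwater: 410.18 T; water: 5396.4(T − 76.29)
5806.6 T = 411690 − 36182 = 375508
T ≈ 64.67 °C (positive, so assuming full melt was valid).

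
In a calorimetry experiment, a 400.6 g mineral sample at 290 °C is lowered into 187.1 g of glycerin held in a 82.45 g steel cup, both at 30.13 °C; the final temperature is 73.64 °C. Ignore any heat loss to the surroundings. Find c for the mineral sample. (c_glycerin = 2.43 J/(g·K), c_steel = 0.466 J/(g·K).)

c ≈ 0.248 J/(g·K)

Let T be the final temperature. ΣQ_i = 0:
400.6×c×(73.64 − 290) + 187.1×2.43×(73.64 − 30.13) + 82.45×0.466×(73.64 − 30.13) = 0
-86674 c = -21454
c = -21454/-86674 ≈ 0.2475 J/(g·K)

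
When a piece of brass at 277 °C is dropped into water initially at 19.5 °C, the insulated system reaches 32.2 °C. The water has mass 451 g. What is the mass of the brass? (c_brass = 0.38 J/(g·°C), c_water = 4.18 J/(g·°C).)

m ≈ 257 g

Setting the total heat transfer to zero:
m×0.38×(32.2 − 277) + 451×4.18×(32.2 − 19.5) = 0
-93.02 m = -23942
m = -23942/-93.02 ≈ 257.4 g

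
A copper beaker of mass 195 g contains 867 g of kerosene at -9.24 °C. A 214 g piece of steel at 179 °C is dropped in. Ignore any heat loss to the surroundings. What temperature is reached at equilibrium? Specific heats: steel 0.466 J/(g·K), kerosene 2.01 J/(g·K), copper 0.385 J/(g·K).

T_f ≈ 0.6 °C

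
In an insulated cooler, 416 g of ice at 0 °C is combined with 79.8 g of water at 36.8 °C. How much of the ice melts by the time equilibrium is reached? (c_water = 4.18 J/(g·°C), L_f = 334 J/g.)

Water can give up m c ΔT = 79.8×4.18×36.8 = 12275 J before reaching 0 °C.
To melt every bit of ice: 416×334 = 138944 J.
That's not enough to melt it all — equilibrium is at 0 °C with ice remaining.
Mass melted = 12275/334 ≈ 36.75 g.

m_melted ≈ 36.8 g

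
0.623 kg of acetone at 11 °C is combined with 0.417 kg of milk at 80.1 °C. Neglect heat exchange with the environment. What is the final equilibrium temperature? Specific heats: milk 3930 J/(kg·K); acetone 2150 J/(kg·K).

T_f ≈ 49.0 °C

T_f is the heat-capacity-weighted average of the initial temperatures:
T_f = (1638.8×80.1 + 1339.5×11) / (1638.8 + 1339.5)
    = 146003 / 2978.3 ≈ 49.02 °C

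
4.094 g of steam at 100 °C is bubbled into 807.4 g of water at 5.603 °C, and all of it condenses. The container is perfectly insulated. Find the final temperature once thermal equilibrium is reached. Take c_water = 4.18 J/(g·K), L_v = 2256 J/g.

T_f ≈ 8.8 °C

Let T be the final temperature. ΣQ_i = 0:
condense steam: −4.094·2256 = −9236.1; condensate cools 100→T: 4.094·4.18·(T − 100) = 17.11(T − 100); original water: 3374.9(T − 5.603)
3392 T = 9236.1 + 1711.3 + 18910 = 29857
T ≈ 8.80 °C (< 100 °C, so full condensation is consistent).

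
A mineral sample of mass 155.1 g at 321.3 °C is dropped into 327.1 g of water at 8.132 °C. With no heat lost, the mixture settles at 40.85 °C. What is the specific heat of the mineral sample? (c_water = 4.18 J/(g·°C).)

Conservation of energy gives ΣQ = 0:
155.1·c·(40.85 − 321.3) + 327.1·4.18·(40.85 − 8.132) = 0
-43498 c = -44735
c = -44735/-43498 ≈ 1.028 J/(g·°C)

c ≈ 1.03 J/(g·°C)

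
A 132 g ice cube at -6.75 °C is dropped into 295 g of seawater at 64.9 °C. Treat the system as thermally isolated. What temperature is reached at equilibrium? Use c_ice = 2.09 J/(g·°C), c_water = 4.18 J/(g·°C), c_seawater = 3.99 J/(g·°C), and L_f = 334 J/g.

Net heat exchanged in the isolated system is zero:
warm ice to 0 °C: 132·2.09·(0 − (-6.75)) = 1862.2
  melt ice: 132·334 = 44088
  warm the meltwater: 551.76 T
  seawater: 1177(T − 64.9)
1728.8 T = 76391 − 45950 = 30440
T ≈ 17.61 °C (positive, so assuming full melt was valid).

T_f ≈ 17.6 °C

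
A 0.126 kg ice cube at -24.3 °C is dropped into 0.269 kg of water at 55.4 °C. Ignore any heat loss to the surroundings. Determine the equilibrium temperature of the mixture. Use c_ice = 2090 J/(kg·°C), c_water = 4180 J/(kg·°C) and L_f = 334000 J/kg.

T_f ≈ 8.4 °C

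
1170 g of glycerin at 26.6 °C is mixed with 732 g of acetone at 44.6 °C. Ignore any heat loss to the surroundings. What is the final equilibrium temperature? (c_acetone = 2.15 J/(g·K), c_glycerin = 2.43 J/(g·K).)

With ΣQ=0 the equilibrium temperature is the m·c-weighted mean:
T_f = (1573.8×44.6 + 2843.1×26.6) / (1573.8 + 2843.1)
    = 145818 / 4416.9 ≈ 33.01 °C

T_f ≈ 33.0 °C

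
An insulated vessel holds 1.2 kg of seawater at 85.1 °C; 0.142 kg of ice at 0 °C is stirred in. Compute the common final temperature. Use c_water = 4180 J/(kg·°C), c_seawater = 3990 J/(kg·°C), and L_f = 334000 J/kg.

Energy balance with sensible and latent terms:
fusion: m_ice L_f = 0.142·334000 = 47428
  warm the meltwater: 593.56 T
  seawater cools: 1.2·3990·(T − 85.1) = 4788(T − 85.1)
5381.6 T = 407459 − 47428 = 360031
T ≈ 66.90 °C — above 0 °C, consistent with complete melting.

T_f ≈ 66.9 °C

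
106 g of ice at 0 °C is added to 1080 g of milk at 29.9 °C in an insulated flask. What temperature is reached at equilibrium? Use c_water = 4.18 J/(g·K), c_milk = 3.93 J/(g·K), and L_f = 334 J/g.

T_f ≈ 19.5 °C

Energy conservation, ΣQ = 0:
melt ice: 106×334 = 35404; warm the meltwater: 443.08 T; milk: 4244.4(T − 29.9)
4687.5 T = 126908 − 35404 = 91504
T ≈ 19.52 °C. Since T > 0 °C, the all-ice-melts assumption holds.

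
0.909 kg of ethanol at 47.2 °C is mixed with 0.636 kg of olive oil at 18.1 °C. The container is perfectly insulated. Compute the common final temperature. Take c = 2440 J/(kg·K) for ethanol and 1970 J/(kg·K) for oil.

Net heat exchanged in the isolated system is zero:
0.909·2440·(T − 47.2) + 0.636·1970·(T − 18.1) = 0
3470.9 T = 127366
T = 127366 / 3470.9 = 36.7 °C

T_f ≈ 36.7 °C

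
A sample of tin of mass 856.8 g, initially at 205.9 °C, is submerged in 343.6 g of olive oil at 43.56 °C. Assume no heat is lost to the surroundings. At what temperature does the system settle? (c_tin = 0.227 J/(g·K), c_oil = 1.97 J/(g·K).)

|Q_tin| = |Q_oil|:
856.8·0.227·(205.9 − T) = 343.6·1.97·(T − 43.56)
194.49(205.9 − T) = 676.89(T − 43.56)
871.39 T = 69532  ⇒  T ≈ 79.79 °C

T_f ≈ 79.8 °C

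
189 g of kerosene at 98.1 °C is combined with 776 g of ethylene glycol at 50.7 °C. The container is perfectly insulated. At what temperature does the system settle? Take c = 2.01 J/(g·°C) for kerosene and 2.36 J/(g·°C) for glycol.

Set heat shed by the hot body equal to heat absorbed by the cold body:
189×2.01×(98.1 − T) = 776×2.36×(T − 50.7)
379.89(98.1 − T) = 1831.4(T − 50.7)
2211.2 T = 130117  ⇒  T ≈ 58.84 °C

T_f ≈ 58.8 °C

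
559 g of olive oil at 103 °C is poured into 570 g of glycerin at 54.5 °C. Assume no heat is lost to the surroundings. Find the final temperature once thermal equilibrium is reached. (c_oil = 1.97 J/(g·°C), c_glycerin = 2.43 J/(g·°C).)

T_f ≈ 76.0 °C

T_f is the heat-capacity-weighted average of the initial temperatures:
T_f = (1101.2×103 + 1385.1×54.5) / (1101.2 + 1385.1)
    = 188915 / 2486.3 ≈ 75.98 °C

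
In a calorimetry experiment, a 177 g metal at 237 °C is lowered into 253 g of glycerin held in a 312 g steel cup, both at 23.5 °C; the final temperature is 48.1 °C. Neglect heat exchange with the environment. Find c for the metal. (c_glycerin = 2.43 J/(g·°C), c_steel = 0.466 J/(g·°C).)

Taking heat into each body as positive, Σ m c ΔT = 0:
177·c·(48.1 − 237) + 253·2.43·(48.1 − 23.5) + 312·0.466·(48.1 − 23.5) = 0
-33435 c = -18700
c = -18700/-33435 ≈ 0.5593 J/(g·°C)

c ≈ 0.559 J/(g·°C)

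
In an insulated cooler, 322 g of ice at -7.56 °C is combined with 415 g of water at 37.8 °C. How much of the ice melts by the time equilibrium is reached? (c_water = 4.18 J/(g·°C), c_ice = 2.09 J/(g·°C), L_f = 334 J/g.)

m_melted ≈ 181 g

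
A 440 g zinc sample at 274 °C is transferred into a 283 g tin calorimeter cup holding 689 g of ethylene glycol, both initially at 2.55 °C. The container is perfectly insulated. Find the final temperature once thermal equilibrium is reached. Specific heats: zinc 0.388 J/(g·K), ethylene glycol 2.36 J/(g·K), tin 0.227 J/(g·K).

Conservation of energy gives ΣQ = 0:
440·0.388·(T − 274) + 689·2.36·(T − 2.55) + 283·0.227·(T − 2.55) = 0
170.72(T − 274) + 1626(T − 2.55) + 64.24(T − 2.55) = 0
1861 T = 51087
T ≈ 27.45 °C

T_f ≈ 27.5 °C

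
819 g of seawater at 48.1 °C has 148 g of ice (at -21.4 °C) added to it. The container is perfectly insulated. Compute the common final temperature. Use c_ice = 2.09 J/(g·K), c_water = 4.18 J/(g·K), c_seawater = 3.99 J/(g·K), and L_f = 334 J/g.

Conservation of energy gives ΣQ = 0:
warm ice to 0 °C: 148·2.09·(0 − (-21.4)) = 6619.4
  fusion: m_ice L_f = 148·334 = 49432
  warm the meltwater: 618.64 T
  seawater cools: 819·3.99·(T − 48.1) = 3267.8(T − 48.1)
3886.5 T = 157182 − 56051 = 101130
T ≈ 26.02 °C — above 0 °C, consistent with complete melting.

T_f ≈ 26.0 °C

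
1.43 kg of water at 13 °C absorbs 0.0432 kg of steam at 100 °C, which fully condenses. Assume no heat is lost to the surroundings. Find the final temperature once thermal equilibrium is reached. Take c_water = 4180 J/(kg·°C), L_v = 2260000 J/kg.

Energy balance with sensible and latent terms:
condense steam: −0.0432×2260000 = −97632; condensed water 100 °C→T: 180.58(T − 100); original water: 5977.4(T − 13)
6158 T = 97632 + 18058 + 77706 = 193396
T ≈ 31.41 °C (< 100 °C, so full condensation is consistent).

T_f ≈ 31.4 °C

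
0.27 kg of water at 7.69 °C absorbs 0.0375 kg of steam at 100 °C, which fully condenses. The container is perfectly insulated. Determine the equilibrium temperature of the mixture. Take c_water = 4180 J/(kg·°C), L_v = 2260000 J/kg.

Taking heat into each body as positive, Σ m c ΔT = 0:
steam→water at 100 °C releases m L_v = 0.0375·2260000 = 84750; condensed water 100 °C→T: 156.75(T − 100); original water: 1128.6(T − 7.69)
1285.4 T = 84750 + 15675 + 8678.9 = 109104
T ≈ 84.88 °C (< 100 °C, so full condensation is consistent).

T_f ≈ 84.9 °C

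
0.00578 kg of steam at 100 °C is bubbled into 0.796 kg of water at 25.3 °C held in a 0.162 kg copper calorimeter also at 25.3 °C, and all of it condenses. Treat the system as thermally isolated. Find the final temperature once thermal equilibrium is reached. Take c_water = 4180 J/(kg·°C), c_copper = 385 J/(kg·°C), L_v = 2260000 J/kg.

T_f ≈ 29.7 °C

Let T be the final temperature. ΣQ_i = 0:
condense steam: −0.00578·2260000 = −13063; condensate cools 100→T: 0.00578·4180·(T − 100) = 24.16(T − 100); water warms: 0.796·4180·(T − 25.3) = 3327.3(T − 25.3); copper cup: 0.162·385·(T − 25.3) = 62.37(T − 25.3)
3413.8 T = 13063 + 2416 + 85758 = 101237
T ≈ 29.66 °C (< 100 °C, so full condensation is consistent).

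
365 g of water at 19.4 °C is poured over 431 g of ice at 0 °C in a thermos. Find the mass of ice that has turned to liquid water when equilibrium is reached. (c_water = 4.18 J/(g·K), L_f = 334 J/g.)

Heat available from the water dropping to 0 °C: 365·4.18·19.4 = 29599 J.
Melting all 431 g of ice would need 431·334 = 143954 J.
29599 J < 143954 J, so only part of the ice melts and the system sits at 0 °C.
Mass melted = 29599/334 ≈ 88.62 g.

m_melted ≈ 88.6 g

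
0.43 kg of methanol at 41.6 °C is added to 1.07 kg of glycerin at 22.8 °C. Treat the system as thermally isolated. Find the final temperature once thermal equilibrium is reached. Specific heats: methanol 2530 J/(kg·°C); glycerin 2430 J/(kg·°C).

T_f ≈ 28.3 °C

Taking heat into each body as positive, Σ m c ΔT = 0:
0.43*2530*(T − 41.6) + 1.07*2430*(T − 22.8) = 0
1087.9(T − 41.6) + 2600.1(T − 22.8) = 0
(1087.9 + 2600.1) T = 1087.9*41.6 + 2600.1*22.8
T ≈ 28.35 °C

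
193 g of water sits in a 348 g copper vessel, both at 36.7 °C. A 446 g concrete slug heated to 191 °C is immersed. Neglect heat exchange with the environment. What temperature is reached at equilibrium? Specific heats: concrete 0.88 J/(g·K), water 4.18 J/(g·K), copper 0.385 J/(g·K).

T_f ≈ 82.1 °C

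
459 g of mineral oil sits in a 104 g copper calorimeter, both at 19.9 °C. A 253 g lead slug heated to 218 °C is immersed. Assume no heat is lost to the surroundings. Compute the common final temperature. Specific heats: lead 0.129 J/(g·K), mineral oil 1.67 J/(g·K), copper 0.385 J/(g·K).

Setting the total heat transfer to zero:
253·0.129·(T − 218) + 459·1.67·(T − 19.9) + 104·0.385·(T − 19.9) = 0
32.64(T − 218) + 766.53(T − 19.9) + 40.04(T − 19.9) = 0
839.21 T = 23166
T = 23166/839.21 ≈ 27.60 °C

T_f ≈ 27.6 °C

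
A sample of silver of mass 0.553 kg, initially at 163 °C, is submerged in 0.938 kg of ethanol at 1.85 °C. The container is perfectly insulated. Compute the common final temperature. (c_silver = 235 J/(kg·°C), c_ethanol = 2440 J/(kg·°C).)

T_f = Σ m_i c_i T_i / Σ m_i c_i:
T_f = (129.96*163 + 2288.7*1.85) / (129.96 + 2288.7)
    = 25417 / 2418.7 ≈ 10.51 °C

T_f ≈ 10.5 °C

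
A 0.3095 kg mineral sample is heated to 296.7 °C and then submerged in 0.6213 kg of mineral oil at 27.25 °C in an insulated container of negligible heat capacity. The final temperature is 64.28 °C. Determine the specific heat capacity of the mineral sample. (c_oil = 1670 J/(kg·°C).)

c ≈ 534 J/(kg·°C)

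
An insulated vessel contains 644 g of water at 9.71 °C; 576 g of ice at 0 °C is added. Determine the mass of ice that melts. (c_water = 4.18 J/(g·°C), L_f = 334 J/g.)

m_melted ≈ 78.3 g

Water can give up m c ΔT = 644·4.18·9.71 = 26139 J before reaching 0 °C.
To melt every bit of ice: 576·334 = 192384 J.
26139 J < 192384 J, so only part of the ice melts and the system sits at 0 °C.
m_melt = 26139 / L_f = 78.26 g.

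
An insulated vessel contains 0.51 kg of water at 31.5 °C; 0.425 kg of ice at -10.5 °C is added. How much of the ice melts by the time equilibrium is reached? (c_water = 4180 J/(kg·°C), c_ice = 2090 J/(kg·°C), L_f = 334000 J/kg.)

Water can give up m c ΔT = 0.51·4180·31.5 = 67152 J before reaching 0 °C.
Of that, 0.425·2090·10.5 = 9326.6 J goes to bring the ice to 0 °C, leaving 57825 J.
Fully melting the ice requires m_ice L_f = 0.425·334000 = 141950 J.
That's not enough to melt it all — equilibrium is at 0 °C with ice remaining.
m_melt = 57825 / L_f = 0.1731 kg.

m_melted ≈ 0.173 kg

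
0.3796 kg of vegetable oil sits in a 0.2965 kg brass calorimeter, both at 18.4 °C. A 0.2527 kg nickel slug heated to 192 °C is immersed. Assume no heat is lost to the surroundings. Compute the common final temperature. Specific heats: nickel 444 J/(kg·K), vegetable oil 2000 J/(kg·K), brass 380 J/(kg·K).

T_f ≈ 38.2 °C

Conservation of energy gives ΣQ = 0:
0.2527×444×(T − 192) + 0.3796×2000×(T − 18.4) + 0.2965×380×(T − 18.4) = 0
(112.2 + 759.2 + 112.67) T = 112.2×192 + 759.2×18.4 + 112.67×18.4
T = 37585 / 984.07 = 38.2 °C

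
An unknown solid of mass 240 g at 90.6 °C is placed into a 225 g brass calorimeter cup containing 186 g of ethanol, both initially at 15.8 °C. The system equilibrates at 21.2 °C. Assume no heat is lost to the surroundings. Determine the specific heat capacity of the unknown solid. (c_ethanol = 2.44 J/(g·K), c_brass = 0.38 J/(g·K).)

Net heat exchanged in the isolated system is zero:
240×c×(21.2 − 90.6) + 186×2.44×(21.2 − 15.8) + 225×0.38×(21.2 − 15.8) = 0
-16656 c = -2912.4
c = -2912.4/-16656 ≈ 0.1749 J/(g·K)

c ≈ 0.175 J/(g·K)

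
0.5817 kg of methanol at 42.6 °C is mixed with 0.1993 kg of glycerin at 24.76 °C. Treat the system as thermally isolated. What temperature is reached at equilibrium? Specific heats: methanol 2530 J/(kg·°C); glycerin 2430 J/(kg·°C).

T_f ≈ 38.2 °C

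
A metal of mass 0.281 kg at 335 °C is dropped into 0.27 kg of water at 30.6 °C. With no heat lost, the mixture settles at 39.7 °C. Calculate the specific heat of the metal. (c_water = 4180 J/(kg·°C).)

Energy conservation, ΣQ = 0:
0.281·c·(39.7 − 335) + 0.27·4180·(39.7 − 30.6) = 0
-82.98 c = -10270
c = -10270/-82.98 ≈ 123.8 J/(kg·°C)

c ≈ 124 J/(kg·°C)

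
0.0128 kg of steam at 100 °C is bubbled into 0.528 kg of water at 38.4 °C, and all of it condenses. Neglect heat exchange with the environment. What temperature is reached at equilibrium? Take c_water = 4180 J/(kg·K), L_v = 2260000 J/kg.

T_f ≈ 52.7 °C

Net heat exchanged in the isolated system is zero:
steam→water at 100 °C releases m L_v = 0.0128×2260000 = 28928
  condensate cools 100→T: 0.0128×4180×(T − 100) = 53.5(T − 100)
  water warms: 0.528×4180×(T − 38.4) = 2207(T − 38.4)
2260.5 T = 28928 + 5350.4 + 84750 = 119029
T ≈ 52.65 °C — below 100 °C, confirming all the steam condensed.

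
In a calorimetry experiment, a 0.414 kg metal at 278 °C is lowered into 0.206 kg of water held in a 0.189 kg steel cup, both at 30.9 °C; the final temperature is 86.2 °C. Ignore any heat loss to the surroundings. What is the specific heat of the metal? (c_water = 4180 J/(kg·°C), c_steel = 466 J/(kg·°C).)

c ≈ 661 J/(kg·°C)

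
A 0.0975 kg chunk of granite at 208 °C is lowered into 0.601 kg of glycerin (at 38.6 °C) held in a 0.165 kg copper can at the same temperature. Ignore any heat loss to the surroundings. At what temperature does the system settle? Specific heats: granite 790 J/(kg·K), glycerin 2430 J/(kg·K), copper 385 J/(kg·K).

T_f ≈ 46.8 °C

Taking heat into each body as positive, Σ m c ΔT = 0:
0.0975×790×(T − 208) + 0.601×2430×(T − 38.6) + 0.165×385×(T − 38.6) = 0
77.03(T − 208) + 1460.4(T − 38.6) + 63.53(T − 38.6) = 0
(77.03 + 1460.4 + 63.53) T = 77.03×208 + 1460.4×38.6 + 63.53×38.6
T = 74846 / 1601 = 46.8 °C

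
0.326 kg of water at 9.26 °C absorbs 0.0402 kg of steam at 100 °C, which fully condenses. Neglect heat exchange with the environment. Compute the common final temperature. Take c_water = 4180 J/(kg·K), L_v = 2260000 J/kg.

Setting the total heat transfer to zero:
latent heat released on condensation: 0.0402×2260000 = 90852; condensed water 100 °C→T: 168.04(T − 100); original water: 1362.7(T − 9.26)
1530.7 T = 90852 + 16804 + 12618 = 120274
T ≈ 78.57 °C (< 100 °C, so full condensation is consistent).

T_f ≈ 78.6 °C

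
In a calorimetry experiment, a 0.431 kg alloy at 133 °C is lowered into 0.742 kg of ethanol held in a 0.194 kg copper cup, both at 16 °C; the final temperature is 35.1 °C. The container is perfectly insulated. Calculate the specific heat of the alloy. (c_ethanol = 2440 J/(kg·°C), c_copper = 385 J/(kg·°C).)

c ≈ 853 J/(kg·°C)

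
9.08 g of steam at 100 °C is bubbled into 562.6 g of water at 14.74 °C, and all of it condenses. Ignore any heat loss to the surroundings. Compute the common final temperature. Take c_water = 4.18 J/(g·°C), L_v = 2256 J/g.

T_f ≈ 24.7 °C

Conservation of energy gives ΣQ = 0:
condense steam: −9.08×2256 = −20484; condensed water 100 °C→T: 37.95(T − 100); water warms: 562.6×4.18×(T − 14.74) = 2351.7(T − 14.74)
2389.6 T = 20484 + 3795.4 + 34664 = 58944
T ≈ 24.67 °C — below 100 °C, confirming all the steam condensed.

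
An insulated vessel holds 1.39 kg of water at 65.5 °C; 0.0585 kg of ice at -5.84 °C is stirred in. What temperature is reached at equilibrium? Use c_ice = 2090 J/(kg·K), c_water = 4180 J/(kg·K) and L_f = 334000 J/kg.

Sum of m c ΔT and latent-heat terms is zero:
warm ice to 0 °C: 0.0585·2090·(0 − (-5.84)) = 714.03
  fusion: m_ice L_f = 0.0585·334000 = 19539
  meltwater 0→T: 0.0585·4180·T = 244.53 T
  water: 5810.2(T − 65.5)
6054.7 T = 380568 − 20253 = 360315
T ≈ 59.51 °C (positive, so assuming full melt was valid).

T_f ≈ 59.5 °C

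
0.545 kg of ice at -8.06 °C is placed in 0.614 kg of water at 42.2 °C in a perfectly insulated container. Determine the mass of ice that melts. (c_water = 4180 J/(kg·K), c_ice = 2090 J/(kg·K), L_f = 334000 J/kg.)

Water can give up m c ΔT = 0.614×4180×42.2 = 108307 J before reaching 0 °C.
Warming the ice to 0 °C takes 0.545×2090×8.06 = 9180.7 J, leaving 99126 J for melting.
Fully melting the ice requires m_ice L_f = 0.545×334000 = 182030 J.
That's not enough to melt it all — equilibrium is at 0 °C with ice remaining.
m_melted×334000 = 99126  ⇒  m_melted ≈ 0.2968 kg.

m_melted ≈ 0.297 kg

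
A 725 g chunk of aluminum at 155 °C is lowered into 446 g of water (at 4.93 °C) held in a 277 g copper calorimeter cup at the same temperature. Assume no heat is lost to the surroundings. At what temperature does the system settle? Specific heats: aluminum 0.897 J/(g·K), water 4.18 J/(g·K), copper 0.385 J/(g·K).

T_f ≈ 42.2 °C

Conservation of energy gives ΣQ = 0:
725×0.897×(T − 155) + 446×4.18×(T − 4.93) + 277×0.385×(T − 4.93) = 0
650.33(T − 155) + 1864.3(T − 4.93) + 106.64(T − 4.93) = 0
2621.2 T = 110517
T = 110517 / 2621.2 = 42.2 °C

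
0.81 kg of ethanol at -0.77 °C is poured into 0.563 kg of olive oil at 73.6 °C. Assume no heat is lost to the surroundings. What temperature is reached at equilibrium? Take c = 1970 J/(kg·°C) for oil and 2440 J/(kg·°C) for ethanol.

T_f ≈ 26.0 °C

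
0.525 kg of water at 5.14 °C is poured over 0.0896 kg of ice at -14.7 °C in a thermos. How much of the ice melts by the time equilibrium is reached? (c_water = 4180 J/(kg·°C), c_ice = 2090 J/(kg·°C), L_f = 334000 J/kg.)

Cooling the water to 0 °C releases 0.525×4180×5.14 = 11280 J.
Of that, 0.0896×2090×14.7 = 2752.8 J goes to bring the ice to 0 °C, leaving 8526.9 J.
To melt every bit of ice: 0.0896×334000 = 29926 J.
That's not enough to melt it all — equilibrium is at 0 °C with ice remaining.
m_melted×334000 = 8526.9  ⇒  m_melted ≈ 0.02553 kg.

m_melted ≈ 0.0255 kg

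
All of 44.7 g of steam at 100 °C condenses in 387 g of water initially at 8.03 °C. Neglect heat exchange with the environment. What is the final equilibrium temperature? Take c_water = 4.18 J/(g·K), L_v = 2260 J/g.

T_f ≈ 73.5 °C

Net heat exchanged in the isolated system is zero:
latent heat released on condensation: 44.7×2260 = 101022
  condensate cools 100→T: 44.7×4.18×(T − 100) = 186.85(T − 100)
  original water: 1617.7(T − 8.03)
1804.5 T = 101022 + 18685 + 12990 = 132696
T ≈ 73.54 °C — below 100 °C, confirming all the steam condensed.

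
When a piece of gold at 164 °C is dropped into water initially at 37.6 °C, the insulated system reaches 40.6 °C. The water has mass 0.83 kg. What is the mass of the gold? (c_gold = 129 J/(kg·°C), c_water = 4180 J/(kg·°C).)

m ≈ 0.654 kg

Net heat exchanged in the isolated system is zero:
m×129×(40.6 − 164) + 0.83×4180×(40.6 − 37.6) = 0
-15919 m = -10408
m = -10408/-15919 ≈ 0.6538 kg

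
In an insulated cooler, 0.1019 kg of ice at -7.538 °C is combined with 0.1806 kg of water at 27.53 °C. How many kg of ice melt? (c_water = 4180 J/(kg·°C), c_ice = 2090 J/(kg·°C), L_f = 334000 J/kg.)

m_melted ≈ 0.0574 kg

Heat available from the water dropping to 0 °C: 0.1806×4180×27.53 = 20783 J.
Warming the ice to 0 °C takes 0.1019×2090×7.538 = 1605.4 J, leaving 19177 J for melting.
To melt every bit of ice: 0.1019×334000 = 34035 J.
19177 J < 34035 J, so only part of the ice melts and the system sits at 0 °C.
m_melted×334000 = 19177  ⇒  m_melted ≈ 0.05742 kg.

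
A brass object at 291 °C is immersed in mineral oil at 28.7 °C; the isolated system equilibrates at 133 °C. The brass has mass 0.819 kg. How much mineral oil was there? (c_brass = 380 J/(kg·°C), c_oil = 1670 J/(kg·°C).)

Conservation of energy gives ΣQ = 0:
0.819×380×(133 − 291) + m×1670×(133 − 28.7) = 0
174181 m = 49173
m = 49173/174181 ≈ 0.2823 kg

m ≈ 0.282 kg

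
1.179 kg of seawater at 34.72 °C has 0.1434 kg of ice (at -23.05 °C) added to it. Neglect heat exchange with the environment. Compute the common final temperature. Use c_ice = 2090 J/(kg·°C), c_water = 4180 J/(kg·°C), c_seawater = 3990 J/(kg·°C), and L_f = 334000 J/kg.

T_f ≈ 20.5 °C

Energy balance with sensible and latent terms:
warm ice to 0 °C: 0.1434×2090×(0 − (-23.05)) = 6908.2; fusion: m_ice L_f = 0.1434×334000 = 47896; warm the meltwater: 599.41 T; seawater: 4704.2(T − 34.72)
5303.6 T = 163330 − 54804 = 108526
T ≈ 20.46 °C — above 0 °C, consistent with complete melting.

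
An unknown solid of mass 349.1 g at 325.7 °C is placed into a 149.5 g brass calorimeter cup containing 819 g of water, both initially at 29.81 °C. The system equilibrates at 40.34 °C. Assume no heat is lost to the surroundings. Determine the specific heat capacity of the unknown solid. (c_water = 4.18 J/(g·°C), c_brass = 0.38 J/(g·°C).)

Heat gained plus heat lost sum to zero:
349.1·c·(40.34 − 325.7) + 819·4.18·(40.34 − 29.81) + 149.5·0.38·(40.34 − 29.81) = 0
-99619 c = -36647
c = -36647/-99619 ≈ 0.3679 J/(g·°C)

c ≈ 0.368 J/(g·°C)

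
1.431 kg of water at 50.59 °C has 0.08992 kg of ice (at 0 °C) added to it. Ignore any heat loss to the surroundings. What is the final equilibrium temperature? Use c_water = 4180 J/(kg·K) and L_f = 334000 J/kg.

T_f ≈ 42.9 °C

Taking heat into each body as positive, Σ m c ΔT = 0:
melt ice: 0.08992·334000 = 30033
  warm the meltwater: 375.87 T
  water: 5981.6(T − 50.59)
6357.4 T = 302608 − 30033 = 272575
T ≈ 42.87 °C. Since T > 0 °C, the all-ice-melts assumption holds.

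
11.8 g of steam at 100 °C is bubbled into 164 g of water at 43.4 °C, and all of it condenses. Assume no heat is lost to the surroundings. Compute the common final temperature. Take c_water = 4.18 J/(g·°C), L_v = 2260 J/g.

T_f ≈ 83.5 °C

Setting the total heat transfer to zero:
condense steam: −11.8×2260 = −26668; condensate cools 100→T: 11.8×4.18×(T − 100) = 49.32(T − 100); water warms: 164×4.18×(T − 43.4) = 685.52(T − 43.4)
734.84 T = 26668 + 4932.4 + 29752 = 61352
T ≈ 83.49 °C (< 100 °C, so full condensation is consistent).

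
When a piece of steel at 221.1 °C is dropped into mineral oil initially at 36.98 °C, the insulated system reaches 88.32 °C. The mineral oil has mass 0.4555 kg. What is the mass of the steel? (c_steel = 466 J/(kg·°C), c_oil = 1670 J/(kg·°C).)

Energy conservation, ΣQ = 0:
m×466×(88.32 − 221.1) + 0.4555×1670×(88.32 − 36.98) = 0
-61875 m = -39054
m = -39054/-61875 ≈ 0.6312 kg

m ≈ 0.631 kg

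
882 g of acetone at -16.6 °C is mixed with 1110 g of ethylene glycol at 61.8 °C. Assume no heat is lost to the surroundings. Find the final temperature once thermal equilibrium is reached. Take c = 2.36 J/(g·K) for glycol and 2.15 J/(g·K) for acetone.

Energy conservation, ΣQ = 0:
1110·2.36·(T − 61.8) + 882·2.15·(T − (-16.6)) = 0
(2619.6 + 1896.3) T = 2619.6·61.8 + 1896.3·(-16.6)
T ≈ 28.88 °C

T_f ≈ 28.9 °C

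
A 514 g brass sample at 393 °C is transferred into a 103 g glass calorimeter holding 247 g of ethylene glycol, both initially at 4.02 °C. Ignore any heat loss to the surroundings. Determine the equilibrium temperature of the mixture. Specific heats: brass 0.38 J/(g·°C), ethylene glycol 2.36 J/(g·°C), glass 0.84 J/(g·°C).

T_f ≈ 91.9 °C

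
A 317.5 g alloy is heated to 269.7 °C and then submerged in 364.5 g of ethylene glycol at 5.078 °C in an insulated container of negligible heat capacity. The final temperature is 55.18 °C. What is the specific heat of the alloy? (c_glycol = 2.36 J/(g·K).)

c ≈ 0.633 J/(g·K)

Heat lost by the alloy = heat gained by the glycol:
317.5×c×(269.7 − 55.18) = 364.5×2.36×(55.18 − 5.078)
68110 c = 43099  ⇒  c ≈ 0.6328 J/(g·K)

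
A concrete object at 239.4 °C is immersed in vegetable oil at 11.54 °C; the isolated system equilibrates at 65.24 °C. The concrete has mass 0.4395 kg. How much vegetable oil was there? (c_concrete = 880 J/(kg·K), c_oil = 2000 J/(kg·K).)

Setting the total heat transfer to zero:
0.4395·880·(65.24 − 239.4) + m·2000·(65.24 − 11.54) = 0
107400 m = 67358
m = 67358/107400 ≈ 0.6272 kg

m ≈ 0.627 kg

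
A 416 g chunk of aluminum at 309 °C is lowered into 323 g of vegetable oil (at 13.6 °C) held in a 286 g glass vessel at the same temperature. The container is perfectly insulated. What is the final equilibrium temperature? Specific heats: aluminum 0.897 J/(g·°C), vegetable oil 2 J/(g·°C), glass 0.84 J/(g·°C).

T_f ≈ 101.1 °C

Heat gained plus heat lost sum to zero:
416*0.897*(T − 309) + 323*2*(T − 13.6) + 286*0.84*(T − 13.6) = 0
373.15(T − 309) + 646(T − 13.6) + 240.24(T − 13.6) = 0
1259.4 T = 127357
T = 127357/1259.4 ≈ 101.13 °C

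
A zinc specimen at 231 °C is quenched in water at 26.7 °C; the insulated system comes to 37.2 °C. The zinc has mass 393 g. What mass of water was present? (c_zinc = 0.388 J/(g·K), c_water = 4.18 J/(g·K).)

Heat lost by the zinc = heat gained by the water:
393×0.388×(231 − 37.2) = m×4.18×(37.2 − 26.7)
43.89 m = 29551  ⇒  m ≈ 673.3 g

m ≈ 673 g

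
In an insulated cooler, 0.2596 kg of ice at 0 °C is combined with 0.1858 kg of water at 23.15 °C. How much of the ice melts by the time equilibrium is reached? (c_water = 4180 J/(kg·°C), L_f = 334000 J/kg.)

m_melted ≈ 0.0538 kg

Water can give up m c ΔT = 0.1858×4180×23.15 = 17979 J before reaching 0 °C.
To melt every bit of ice: 0.2596×334000 = 86706 J.
That's not enough to melt it all — equilibrium is at 0 °C with ice remaining.
m_melted×334000 = 17979  ⇒  m_melted ≈ 0.05383 kg.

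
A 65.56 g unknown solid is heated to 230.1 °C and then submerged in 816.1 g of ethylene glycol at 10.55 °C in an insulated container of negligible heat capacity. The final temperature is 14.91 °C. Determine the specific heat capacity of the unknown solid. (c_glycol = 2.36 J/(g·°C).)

c ≈ 0.595 J/(g·°C)

Net heat exchanged in the isolated system is zero:
65.56·c·(14.91 − 230.1) + 816.1·2.36·(14.91 − 10.55) = 0
-14108 c = -8397.3
c = -8397.3/-14108 ≈ 0.5952 J/(g·°C)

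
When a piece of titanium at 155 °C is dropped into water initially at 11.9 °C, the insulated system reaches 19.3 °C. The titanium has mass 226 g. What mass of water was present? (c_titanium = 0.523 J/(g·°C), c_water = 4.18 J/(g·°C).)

Setting the total heat transfer to zero:
226×0.523×(19.3 − 155) + m×4.18×(19.3 − 11.9) = 0
30.93 m = 16039
m = 16039/30.93 ≈ 518.5 g

m ≈ 519 g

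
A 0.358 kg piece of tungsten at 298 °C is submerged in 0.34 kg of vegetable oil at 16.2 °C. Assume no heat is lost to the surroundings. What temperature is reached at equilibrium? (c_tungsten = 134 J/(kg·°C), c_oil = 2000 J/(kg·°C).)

T_f ≈ 34.8 °C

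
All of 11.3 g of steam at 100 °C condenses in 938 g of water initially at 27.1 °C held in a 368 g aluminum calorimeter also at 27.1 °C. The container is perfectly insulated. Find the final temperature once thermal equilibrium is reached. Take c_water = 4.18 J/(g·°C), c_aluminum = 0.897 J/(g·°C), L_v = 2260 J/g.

Net heat exchanged in the isolated system is zero:
condense steam: −11.3·2260 = −25538; condensed water 100 °C→T: 47.23(T − 100); original water: 3920.8(T − 27.1); cup: 330.1(T − 27.1)
4298.2 T = 25538 + 4723.4 + 115200 = 145462
T ≈ 33.84 °C — below 100 °C, confirming all the steam condensed.

T_f ≈ 33.8 °C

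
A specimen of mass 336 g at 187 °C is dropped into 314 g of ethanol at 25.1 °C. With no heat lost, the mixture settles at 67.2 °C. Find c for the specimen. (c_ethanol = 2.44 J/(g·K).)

m_s c (T_s − T_f) = m_ethanol c_ethanol (T_f − T_0):
336×c×(187 − 67.2) = 314×2.44×(67.2 − 25.1)
40253 c = 32255  ⇒  c ≈ 0.8013 J/(g·K)

c ≈ 0.801 J/(g·K)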